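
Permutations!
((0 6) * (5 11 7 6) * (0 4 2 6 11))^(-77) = (0 5)(2 6 4)(7 11)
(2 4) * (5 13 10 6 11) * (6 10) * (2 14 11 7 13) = (2 4 14 11 5)(6 7 13) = [0, 1, 4, 3, 14, 2, 7, 13, 8, 9, 10, 5, 12, 6, 11]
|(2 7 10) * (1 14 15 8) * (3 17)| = |(1 14 15 8)(2 7 10)(3 17)| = 12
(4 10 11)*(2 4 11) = (11)(2 4 10) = [0, 1, 4, 3, 10, 5, 6, 7, 8, 9, 2, 11]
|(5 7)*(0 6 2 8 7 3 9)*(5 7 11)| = |(0 6 2 8 11 5 3 9)| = 8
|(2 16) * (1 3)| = 2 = |(1 3)(2 16)|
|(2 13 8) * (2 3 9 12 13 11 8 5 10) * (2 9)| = 20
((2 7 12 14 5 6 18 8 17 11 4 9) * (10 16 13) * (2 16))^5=(2 6 4)(5 11 10)(7 18 9)(8 16 12)(13 14 17)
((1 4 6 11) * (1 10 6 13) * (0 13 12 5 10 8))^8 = (0 11 10 12 1)(4 13 8 6 5) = ((0 13 1 4 12 5 10 6 11 8))^8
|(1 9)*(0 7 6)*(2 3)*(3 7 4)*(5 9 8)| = 12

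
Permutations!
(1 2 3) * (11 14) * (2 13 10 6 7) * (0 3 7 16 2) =[3, 13, 7, 1, 4, 5, 16, 0, 8, 9, 6, 14, 12, 10, 11, 15, 2] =(0 3 1 13 10 6 16 2 7)(11 14)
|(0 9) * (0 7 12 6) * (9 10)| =6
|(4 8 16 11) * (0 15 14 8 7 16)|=4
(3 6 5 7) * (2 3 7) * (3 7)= (2 7 3 6 5)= [0, 1, 7, 6, 4, 2, 5, 3]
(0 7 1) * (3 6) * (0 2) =(0 7 1 2)(3 6) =[7, 2, 0, 6, 4, 5, 3, 1]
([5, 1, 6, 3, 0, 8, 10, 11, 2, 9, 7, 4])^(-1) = (0 4 11 7 10 6 2 8 5)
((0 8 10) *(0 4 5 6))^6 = ((0 8 10 4 5 6))^6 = (10)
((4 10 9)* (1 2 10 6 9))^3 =(10)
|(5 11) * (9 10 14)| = |(5 11)(9 10 14)| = 6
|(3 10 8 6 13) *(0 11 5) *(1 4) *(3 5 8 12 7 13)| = 10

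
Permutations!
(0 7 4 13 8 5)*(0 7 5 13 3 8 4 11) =(0 5 7 11)(3 8 13 4) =[5, 1, 2, 8, 3, 7, 6, 11, 13, 9, 10, 0, 12, 4]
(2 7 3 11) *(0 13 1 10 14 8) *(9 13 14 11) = (0 14 8)(1 10 11 2 7 3 9 13) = [14, 10, 7, 9, 4, 5, 6, 3, 0, 13, 11, 2, 12, 1, 8]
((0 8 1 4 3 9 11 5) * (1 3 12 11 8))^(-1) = (0 5 11 12 4 1)(3 8 9)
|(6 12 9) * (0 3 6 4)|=|(0 3 6 12 9 4)|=6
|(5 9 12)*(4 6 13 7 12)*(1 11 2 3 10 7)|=12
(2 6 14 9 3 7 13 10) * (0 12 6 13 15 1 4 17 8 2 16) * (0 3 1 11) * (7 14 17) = (0 12 6 17 8 2 13 10 16 3 14 9 1 4 7 15 11) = [12, 4, 13, 14, 7, 5, 17, 15, 2, 1, 16, 0, 6, 10, 9, 11, 3, 8]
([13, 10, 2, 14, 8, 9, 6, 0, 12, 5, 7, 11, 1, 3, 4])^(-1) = (0 7 10 1 12 8 4 14 3 13)(5 9)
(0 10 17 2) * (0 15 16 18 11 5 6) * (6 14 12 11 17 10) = (0 6)(2 15 16 18 17)(5 14 12 11) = [6, 1, 15, 3, 4, 14, 0, 7, 8, 9, 10, 5, 11, 13, 12, 16, 18, 2, 17]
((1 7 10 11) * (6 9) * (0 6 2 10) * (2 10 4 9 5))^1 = (0 6 5 2 4 9 10 11 1 7)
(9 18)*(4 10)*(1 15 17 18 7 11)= (1 15 17 18 9 7 11)(4 10)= [0, 15, 2, 3, 10, 5, 6, 11, 8, 7, 4, 1, 12, 13, 14, 17, 16, 18, 9]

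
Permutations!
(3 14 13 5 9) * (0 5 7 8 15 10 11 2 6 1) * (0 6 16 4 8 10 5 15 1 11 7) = (0 15 5 9 3 14 13)(1 6 11 2 16 4 8)(7 10) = [15, 6, 16, 14, 8, 9, 11, 10, 1, 3, 7, 2, 12, 0, 13, 5, 4]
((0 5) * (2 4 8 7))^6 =(2 8)(4 7)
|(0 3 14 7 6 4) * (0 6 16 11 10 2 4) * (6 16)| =|(0 3 14 7 6)(2 4 16 11 10)| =5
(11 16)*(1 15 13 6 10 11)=(1 15 13 6 10 11 16)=[0, 15, 2, 3, 4, 5, 10, 7, 8, 9, 11, 16, 12, 6, 14, 13, 1]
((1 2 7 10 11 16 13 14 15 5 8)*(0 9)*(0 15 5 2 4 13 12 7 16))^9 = (16)(1 14)(4 5)(8 13)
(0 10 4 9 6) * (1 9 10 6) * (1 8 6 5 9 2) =(0 5 9 8 6)(1 2)(4 10) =[5, 2, 1, 3, 10, 9, 0, 7, 6, 8, 4]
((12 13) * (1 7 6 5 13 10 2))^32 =(13)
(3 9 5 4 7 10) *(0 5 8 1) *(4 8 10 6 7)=(0 5 8 1)(3 9 10)(6 7)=[5, 0, 2, 9, 4, 8, 7, 6, 1, 10, 3]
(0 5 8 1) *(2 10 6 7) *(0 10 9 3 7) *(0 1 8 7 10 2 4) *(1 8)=[5, 2, 9, 10, 0, 7, 8, 4, 1, 3, 6]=(0 5 7 4)(1 2 9 3 10 6 8)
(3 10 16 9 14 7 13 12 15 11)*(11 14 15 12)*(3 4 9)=[0, 1, 2, 10, 9, 5, 6, 13, 8, 15, 16, 4, 12, 11, 7, 14, 3]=(3 10 16)(4 9 15 14 7 13 11)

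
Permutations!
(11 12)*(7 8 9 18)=(7 8 9 18)(11 12)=[0, 1, 2, 3, 4, 5, 6, 8, 9, 18, 10, 12, 11, 13, 14, 15, 16, 17, 7]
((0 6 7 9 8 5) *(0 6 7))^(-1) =(0 6 5 8 9 7)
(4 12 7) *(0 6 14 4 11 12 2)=(0 6 14 4 2)(7 11 12)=[6, 1, 0, 3, 2, 5, 14, 11, 8, 9, 10, 12, 7, 13, 4]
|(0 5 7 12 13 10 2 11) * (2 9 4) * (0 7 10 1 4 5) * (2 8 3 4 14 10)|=|(1 14 10 9 5 2 11 7 12 13)(3 4 8)|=30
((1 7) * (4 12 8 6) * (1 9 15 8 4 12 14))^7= ((1 7 9 15 8 6 12 4 14))^7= (1 4 6 15 7 14 12 8 9)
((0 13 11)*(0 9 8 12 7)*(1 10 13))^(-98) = ((0 1 10 13 11 9 8 12 7))^(-98) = (0 1 10 13 11 9 8 12 7)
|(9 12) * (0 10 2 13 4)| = |(0 10 2 13 4)(9 12)| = 10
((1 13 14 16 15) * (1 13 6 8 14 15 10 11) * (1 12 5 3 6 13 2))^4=(3 16 5 14 12 8 11 6 10)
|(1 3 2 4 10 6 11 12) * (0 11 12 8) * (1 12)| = |(12)(0 11 8)(1 3 2 4 10 6)| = 6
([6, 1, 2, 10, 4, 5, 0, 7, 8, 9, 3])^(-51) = (0 6)(3 10)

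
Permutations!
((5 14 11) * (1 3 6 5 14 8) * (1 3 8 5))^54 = ((1 8 3 6)(11 14))^54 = (14)(1 3)(6 8)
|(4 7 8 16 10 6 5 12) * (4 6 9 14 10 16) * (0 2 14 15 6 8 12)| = 8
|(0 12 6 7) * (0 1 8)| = |(0 12 6 7 1 8)| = 6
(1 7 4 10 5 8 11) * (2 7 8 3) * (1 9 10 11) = (1 8)(2 7 4 11 9 10 5 3) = [0, 8, 7, 2, 11, 3, 6, 4, 1, 10, 5, 9]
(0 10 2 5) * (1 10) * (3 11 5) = [1, 10, 3, 11, 4, 0, 6, 7, 8, 9, 2, 5] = (0 1 10 2 3 11 5)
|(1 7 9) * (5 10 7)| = 5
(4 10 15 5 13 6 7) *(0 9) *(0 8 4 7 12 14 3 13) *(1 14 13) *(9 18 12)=(0 18 12 13 6 9 8 4 10 15 5)(1 14 3)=[18, 14, 2, 1, 10, 0, 9, 7, 4, 8, 15, 11, 13, 6, 3, 5, 16, 17, 12]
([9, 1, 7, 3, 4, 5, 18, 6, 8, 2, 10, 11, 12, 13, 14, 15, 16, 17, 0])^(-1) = [18, 1, 9, 3, 4, 5, 7, 2, 8, 0, 10, 11, 12, 13, 14, 15, 16, 17, 6]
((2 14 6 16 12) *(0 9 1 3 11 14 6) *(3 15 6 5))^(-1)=((0 9 1 15 6 16 12 2 5 3 11 14))^(-1)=(0 14 11 3 5 2 12 16 6 15 1 9)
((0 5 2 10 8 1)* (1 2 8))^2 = (0 8 10)(1 5 2)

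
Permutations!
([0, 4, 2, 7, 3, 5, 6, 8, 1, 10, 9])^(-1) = [0, 8, 2, 4, 1, 5, 6, 3, 7, 10, 9]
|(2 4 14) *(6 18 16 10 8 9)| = |(2 4 14)(6 18 16 10 8 9)| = 6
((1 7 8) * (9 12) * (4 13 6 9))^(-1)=(1 8 7)(4 12 9 6 13)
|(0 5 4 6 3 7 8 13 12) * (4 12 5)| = |(0 4 6 3 7 8 13 5 12)| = 9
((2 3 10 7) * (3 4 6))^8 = ((2 4 6 3 10 7))^8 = (2 6 10)(3 7 4)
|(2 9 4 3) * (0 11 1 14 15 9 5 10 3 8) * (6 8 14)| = 20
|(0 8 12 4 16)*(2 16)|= 6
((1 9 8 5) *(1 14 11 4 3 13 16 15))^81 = ((1 9 8 5 14 11 4 3 13 16 15))^81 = (1 14 13 9 11 16 8 4 15 5 3)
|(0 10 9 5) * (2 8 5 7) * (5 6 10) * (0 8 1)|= |(0 5 8 6 10 9 7 2 1)|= 9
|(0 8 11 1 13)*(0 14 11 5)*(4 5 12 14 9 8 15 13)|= |(0 15 13 9 8 12 14 11 1 4 5)|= 11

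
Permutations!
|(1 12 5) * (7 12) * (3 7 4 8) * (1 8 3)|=|(1 4 3 7 12 5 8)|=7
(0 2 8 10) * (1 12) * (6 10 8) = (0 2 6 10)(1 12) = [2, 12, 6, 3, 4, 5, 10, 7, 8, 9, 0, 11, 1]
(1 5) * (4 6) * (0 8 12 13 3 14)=(0 8 12 13 3 14)(1 5)(4 6)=[8, 5, 2, 14, 6, 1, 4, 7, 12, 9, 10, 11, 13, 3, 0]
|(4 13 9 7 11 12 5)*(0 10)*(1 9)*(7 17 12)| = |(0 10)(1 9 17 12 5 4 13)(7 11)| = 14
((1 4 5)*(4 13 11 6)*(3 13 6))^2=(1 4)(3 11 13)(5 6)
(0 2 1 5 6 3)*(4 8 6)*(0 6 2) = (1 5 4 8 2)(3 6) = [0, 5, 1, 6, 8, 4, 3, 7, 2]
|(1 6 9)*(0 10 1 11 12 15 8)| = 9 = |(0 10 1 6 9 11 12 15 8)|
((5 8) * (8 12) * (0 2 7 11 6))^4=(0 6 11 7 2)(5 12 8)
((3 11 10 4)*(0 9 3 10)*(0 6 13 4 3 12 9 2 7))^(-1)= (0 7 2)(3 10 4 13 6 11)(9 12)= ((0 2 7)(3 11 6 13 4 10)(9 12))^(-1)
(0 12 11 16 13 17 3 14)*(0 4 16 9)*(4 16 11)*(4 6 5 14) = (0 12 6 5 14 16 13 17 3 4 11 9) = [12, 1, 2, 4, 11, 14, 5, 7, 8, 0, 10, 9, 6, 17, 16, 15, 13, 3]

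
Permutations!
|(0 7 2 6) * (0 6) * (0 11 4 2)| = 6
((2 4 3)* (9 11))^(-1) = (2 3 4)(9 11)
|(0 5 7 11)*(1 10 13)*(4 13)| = |(0 5 7 11)(1 10 4 13)| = 4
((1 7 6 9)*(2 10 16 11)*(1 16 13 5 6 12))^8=(16)(1 12 7)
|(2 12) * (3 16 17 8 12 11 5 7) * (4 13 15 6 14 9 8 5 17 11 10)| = |(2 10 4 13 15 6 14 9 8 12)(3 16 11 17 5 7)| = 30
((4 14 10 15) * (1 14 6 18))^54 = ((1 14 10 15 4 6 18))^54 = (1 6 15 14 18 4 10)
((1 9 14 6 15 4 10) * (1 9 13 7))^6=((1 13 7)(4 10 9 14 6 15))^6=(15)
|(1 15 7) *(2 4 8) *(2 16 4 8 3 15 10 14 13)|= 11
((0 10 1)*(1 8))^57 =(0 10 8 1)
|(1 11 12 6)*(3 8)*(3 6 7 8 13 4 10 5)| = 30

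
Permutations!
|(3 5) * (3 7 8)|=|(3 5 7 8)|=4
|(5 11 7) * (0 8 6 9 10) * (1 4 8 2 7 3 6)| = |(0 2 7 5 11 3 6 9 10)(1 4 8)| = 9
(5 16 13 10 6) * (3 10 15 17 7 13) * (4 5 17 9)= (3 10 6 17 7 13 15 9 4 5 16)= [0, 1, 2, 10, 5, 16, 17, 13, 8, 4, 6, 11, 12, 15, 14, 9, 3, 7]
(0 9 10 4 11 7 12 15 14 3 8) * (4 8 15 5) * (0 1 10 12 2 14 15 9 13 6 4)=(15)(0 13 6 4 11 7 2 14 3 9 12 5)(1 10 8)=[13, 10, 14, 9, 11, 0, 4, 2, 1, 12, 8, 7, 5, 6, 3, 15]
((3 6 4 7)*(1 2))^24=(7)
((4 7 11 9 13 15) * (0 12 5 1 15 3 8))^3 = ((0 12 5 1 15 4 7 11 9 13 3 8))^3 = (0 1 7 13)(3 12 15 11)(4 9 8 5)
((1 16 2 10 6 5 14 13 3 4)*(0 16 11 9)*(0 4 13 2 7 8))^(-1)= (0 8 7 16)(1 4 9 11)(2 14 5 6 10)(3 13)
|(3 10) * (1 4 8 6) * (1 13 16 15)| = |(1 4 8 6 13 16 15)(3 10)| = 14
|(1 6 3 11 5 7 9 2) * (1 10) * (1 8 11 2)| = |(1 6 3 2 10 8 11 5 7 9)| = 10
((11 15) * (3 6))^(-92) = ((3 6)(11 15))^(-92) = (15)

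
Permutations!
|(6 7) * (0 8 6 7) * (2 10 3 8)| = |(0 2 10 3 8 6)| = 6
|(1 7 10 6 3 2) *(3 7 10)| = 6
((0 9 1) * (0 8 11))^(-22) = ((0 9 1 8 11))^(-22) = (0 8 9 11 1)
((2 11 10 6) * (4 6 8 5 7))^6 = ((2 11 10 8 5 7 4 6))^6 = (2 4 5 10)(6 7 8 11)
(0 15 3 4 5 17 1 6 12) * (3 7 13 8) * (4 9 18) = (0 15 7 13 8 3 9 18 4 5 17 1 6 12) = [15, 6, 2, 9, 5, 17, 12, 13, 3, 18, 10, 11, 0, 8, 14, 7, 16, 1, 4]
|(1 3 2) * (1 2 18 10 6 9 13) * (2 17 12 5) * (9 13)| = 12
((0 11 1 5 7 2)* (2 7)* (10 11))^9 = (0 1)(2 11)(5 10)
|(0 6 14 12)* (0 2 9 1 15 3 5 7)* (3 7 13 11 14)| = |(0 6 3 5 13 11 14 12 2 9 1 15 7)| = 13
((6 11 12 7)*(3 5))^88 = ((3 5)(6 11 12 7))^88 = (12)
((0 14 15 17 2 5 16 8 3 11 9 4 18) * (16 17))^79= ((0 14 15 16 8 3 11 9 4 18)(2 5 17))^79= (0 18 4 9 11 3 8 16 15 14)(2 5 17)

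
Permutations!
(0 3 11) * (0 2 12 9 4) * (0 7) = (0 3 11 2 12 9 4 7) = [3, 1, 12, 11, 7, 5, 6, 0, 8, 4, 10, 2, 9]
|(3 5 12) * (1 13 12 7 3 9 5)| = 7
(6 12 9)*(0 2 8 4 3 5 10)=(0 2 8 4 3 5 10)(6 12 9)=[2, 1, 8, 5, 3, 10, 12, 7, 4, 6, 0, 11, 9]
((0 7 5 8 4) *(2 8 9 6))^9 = (0 7 5 9 6 2 8 4)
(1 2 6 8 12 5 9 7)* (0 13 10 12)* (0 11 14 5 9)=(0 13 10 12 9 7 1 2 6 8 11 14 5)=[13, 2, 6, 3, 4, 0, 8, 1, 11, 7, 12, 14, 9, 10, 5]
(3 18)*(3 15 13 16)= (3 18 15 13 16)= [0, 1, 2, 18, 4, 5, 6, 7, 8, 9, 10, 11, 12, 16, 14, 13, 3, 17, 15]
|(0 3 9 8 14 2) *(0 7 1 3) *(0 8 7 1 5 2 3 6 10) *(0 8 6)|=|(0 6 10 8 14 3 9 7 5 2 1)|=11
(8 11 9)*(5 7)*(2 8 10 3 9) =(2 8 11)(3 9 10)(5 7) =[0, 1, 8, 9, 4, 7, 6, 5, 11, 10, 3, 2]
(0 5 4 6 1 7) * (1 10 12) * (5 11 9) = (0 11 9 5 4 6 10 12 1 7) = [11, 7, 2, 3, 6, 4, 10, 0, 8, 5, 12, 9, 1]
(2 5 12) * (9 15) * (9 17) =(2 5 12)(9 15 17) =[0, 1, 5, 3, 4, 12, 6, 7, 8, 15, 10, 11, 2, 13, 14, 17, 16, 9]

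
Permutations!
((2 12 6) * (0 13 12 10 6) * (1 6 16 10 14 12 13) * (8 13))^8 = ((0 1 6 2 14 12)(8 13)(10 16))^8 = (16)(0 6 14)(1 2 12)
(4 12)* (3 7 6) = (3 7 6)(4 12) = [0, 1, 2, 7, 12, 5, 3, 6, 8, 9, 10, 11, 4]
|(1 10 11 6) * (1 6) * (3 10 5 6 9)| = |(1 5 6 9 3 10 11)| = 7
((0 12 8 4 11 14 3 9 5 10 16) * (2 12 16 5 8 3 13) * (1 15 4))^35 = (0 16)(1 4 14 2 3 8 15 11 13 12 9)(5 10)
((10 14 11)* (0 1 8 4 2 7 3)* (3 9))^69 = ((0 1 8 4 2 7 9 3)(10 14 11))^69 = (14)(0 7 8 3 2 1 9 4)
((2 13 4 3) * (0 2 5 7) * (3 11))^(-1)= (0 7 5 3 11 4 13 2)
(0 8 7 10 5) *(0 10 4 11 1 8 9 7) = (0 9 7 4 11 1 8)(5 10) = [9, 8, 2, 3, 11, 10, 6, 4, 0, 7, 5, 1]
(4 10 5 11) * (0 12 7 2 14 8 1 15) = (0 12 7 2 14 8 1 15)(4 10 5 11) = [12, 15, 14, 3, 10, 11, 6, 2, 1, 9, 5, 4, 7, 13, 8, 0]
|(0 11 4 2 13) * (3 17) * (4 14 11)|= 4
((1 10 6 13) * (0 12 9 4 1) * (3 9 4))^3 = (0 1 13 4 6 12 10)(3 9) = ((0 12 4 1 10 6 13)(3 9))^3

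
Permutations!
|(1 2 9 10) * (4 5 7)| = 12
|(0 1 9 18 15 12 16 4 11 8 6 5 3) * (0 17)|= 14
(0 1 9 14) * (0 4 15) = (0 1 9 14 4 15) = [1, 9, 2, 3, 15, 5, 6, 7, 8, 14, 10, 11, 12, 13, 4, 0]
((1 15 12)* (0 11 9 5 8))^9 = ((0 11 9 5 8)(1 15 12))^9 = (15)(0 8 5 9 11)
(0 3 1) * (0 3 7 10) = (0 7 10)(1 3) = [7, 3, 2, 1, 4, 5, 6, 10, 8, 9, 0]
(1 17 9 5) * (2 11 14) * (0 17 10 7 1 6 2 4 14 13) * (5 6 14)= (0 17 9 6 2 11 13)(1 10 7)(4 5 14)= [17, 10, 11, 3, 5, 14, 2, 1, 8, 6, 7, 13, 12, 0, 4, 15, 16, 9]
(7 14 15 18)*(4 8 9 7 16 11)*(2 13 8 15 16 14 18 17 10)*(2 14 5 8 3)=(2 13 3)(4 15 17 10 14 16 11)(5 8 9 7 18)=[0, 1, 13, 2, 15, 8, 6, 18, 9, 7, 14, 4, 12, 3, 16, 17, 11, 10, 5]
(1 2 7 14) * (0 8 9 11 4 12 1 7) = (0 8 9 11 4 12 1 2)(7 14) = [8, 2, 0, 3, 12, 5, 6, 14, 9, 11, 10, 4, 1, 13, 7]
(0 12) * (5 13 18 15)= [12, 1, 2, 3, 4, 13, 6, 7, 8, 9, 10, 11, 0, 18, 14, 5, 16, 17, 15]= (0 12)(5 13 18 15)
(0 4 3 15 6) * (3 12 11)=(0 4 12 11 3 15 6)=[4, 1, 2, 15, 12, 5, 0, 7, 8, 9, 10, 3, 11, 13, 14, 6]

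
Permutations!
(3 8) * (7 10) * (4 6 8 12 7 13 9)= (3 12 7 10 13 9 4 6 8)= [0, 1, 2, 12, 6, 5, 8, 10, 3, 4, 13, 11, 7, 9]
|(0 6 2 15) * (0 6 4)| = 6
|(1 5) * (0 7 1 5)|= |(0 7 1)|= 3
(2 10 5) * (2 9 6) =[0, 1, 10, 3, 4, 9, 2, 7, 8, 6, 5] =(2 10 5 9 6)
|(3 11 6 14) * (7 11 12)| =6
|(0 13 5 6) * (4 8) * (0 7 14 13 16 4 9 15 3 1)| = 40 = |(0 16 4 8 9 15 3 1)(5 6 7 14 13)|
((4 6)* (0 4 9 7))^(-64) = (0 4 6 9 7)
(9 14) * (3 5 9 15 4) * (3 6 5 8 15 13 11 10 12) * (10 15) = (3 8 10 12)(4 6 5 9 14 13 11 15) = [0, 1, 2, 8, 6, 9, 5, 7, 10, 14, 12, 15, 3, 11, 13, 4]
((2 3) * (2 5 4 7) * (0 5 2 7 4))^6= (7)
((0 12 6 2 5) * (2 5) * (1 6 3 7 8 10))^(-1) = (0 5 6 1 10 8 7 3 12)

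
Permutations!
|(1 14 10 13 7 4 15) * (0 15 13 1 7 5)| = 6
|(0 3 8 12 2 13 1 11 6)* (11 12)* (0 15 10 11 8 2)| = 12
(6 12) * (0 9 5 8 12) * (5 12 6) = (0 9 12 5 8 6) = [9, 1, 2, 3, 4, 8, 0, 7, 6, 12, 10, 11, 5]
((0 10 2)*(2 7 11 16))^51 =(0 11)(2 7)(10 16)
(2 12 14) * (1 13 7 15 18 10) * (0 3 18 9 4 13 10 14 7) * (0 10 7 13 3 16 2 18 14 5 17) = (0 16 2 12 13 10 1 7 15 9 4 3 14 18 5 17) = [16, 7, 12, 14, 3, 17, 6, 15, 8, 4, 1, 11, 13, 10, 18, 9, 2, 0, 5]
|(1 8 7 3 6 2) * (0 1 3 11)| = 15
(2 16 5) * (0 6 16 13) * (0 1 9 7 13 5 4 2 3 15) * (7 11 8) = (0 6 16 4 2 5 3 15)(1 9 11 8 7 13) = [6, 9, 5, 15, 2, 3, 16, 13, 7, 11, 10, 8, 12, 1, 14, 0, 4]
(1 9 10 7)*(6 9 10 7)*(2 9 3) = [0, 10, 9, 2, 4, 5, 3, 1, 8, 7, 6] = (1 10 6 3 2 9 7)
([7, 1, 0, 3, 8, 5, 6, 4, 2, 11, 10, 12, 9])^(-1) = [2, 1, 8, 3, 7, 5, 6, 0, 4, 12, 10, 9, 11]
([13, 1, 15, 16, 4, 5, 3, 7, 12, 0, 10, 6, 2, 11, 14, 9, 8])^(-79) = (0 15 12 16 6 13 9 2 8 3 11)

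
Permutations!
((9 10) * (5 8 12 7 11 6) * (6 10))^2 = ((5 8 12 7 11 10 9 6))^2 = (5 12 11 9)(6 8 7 10)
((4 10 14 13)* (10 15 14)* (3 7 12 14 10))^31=((3 7 12 14 13 4 15 10))^31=(3 10 15 4 13 14 12 7)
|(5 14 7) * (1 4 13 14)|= |(1 4 13 14 7 5)|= 6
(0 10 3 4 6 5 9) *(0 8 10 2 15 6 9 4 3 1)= (0 2 15 6 5 4 9 8 10 1)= [2, 0, 15, 3, 9, 4, 5, 7, 10, 8, 1, 11, 12, 13, 14, 6]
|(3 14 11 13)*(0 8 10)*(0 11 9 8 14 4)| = 9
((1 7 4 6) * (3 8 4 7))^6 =(1 3 8 4 6)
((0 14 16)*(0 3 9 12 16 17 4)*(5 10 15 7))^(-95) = (0 14 17 4)(3 9 12 16)(5 10 15 7)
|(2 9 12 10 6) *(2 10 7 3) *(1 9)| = 6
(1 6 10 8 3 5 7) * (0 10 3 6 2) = (0 10 8 6 3 5 7 1 2) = [10, 2, 0, 5, 4, 7, 3, 1, 6, 9, 8]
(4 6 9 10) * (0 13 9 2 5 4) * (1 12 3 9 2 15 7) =[13, 12, 5, 9, 6, 4, 15, 1, 8, 10, 0, 11, 3, 2, 14, 7] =(0 13 2 5 4 6 15 7 1 12 3 9 10)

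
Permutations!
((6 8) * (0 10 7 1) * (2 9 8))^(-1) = ((0 10 7 1)(2 9 8 6))^(-1) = (0 1 7 10)(2 6 8 9)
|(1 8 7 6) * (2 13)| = 4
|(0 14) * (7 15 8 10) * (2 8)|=10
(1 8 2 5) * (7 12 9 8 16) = (1 16 7 12 9 8 2 5) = [0, 16, 5, 3, 4, 1, 6, 12, 2, 8, 10, 11, 9, 13, 14, 15, 7]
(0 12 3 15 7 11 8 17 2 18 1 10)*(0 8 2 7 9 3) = [12, 10, 18, 15, 4, 5, 6, 11, 17, 3, 8, 2, 0, 13, 14, 9, 16, 7, 1] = (0 12)(1 10 8 17 7 11 2 18)(3 15 9)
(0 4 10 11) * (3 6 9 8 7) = (0 4 10 11)(3 6 9 8 7) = [4, 1, 2, 6, 10, 5, 9, 3, 7, 8, 11, 0]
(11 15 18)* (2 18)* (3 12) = (2 18 11 15)(3 12) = [0, 1, 18, 12, 4, 5, 6, 7, 8, 9, 10, 15, 3, 13, 14, 2, 16, 17, 11]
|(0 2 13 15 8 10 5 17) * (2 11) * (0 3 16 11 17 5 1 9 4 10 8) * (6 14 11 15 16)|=|(0 17 3 6 14 11 2 13 16 15)(1 9 4 10)|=20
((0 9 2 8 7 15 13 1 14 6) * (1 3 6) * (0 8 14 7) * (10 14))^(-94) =(0 2 14 7 13 6)(1 15 3 8 9 10)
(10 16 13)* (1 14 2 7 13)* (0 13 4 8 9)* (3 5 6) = (0 13 10 16 1 14 2 7 4 8 9)(3 5 6) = [13, 14, 7, 5, 8, 6, 3, 4, 9, 0, 16, 11, 12, 10, 2, 15, 1]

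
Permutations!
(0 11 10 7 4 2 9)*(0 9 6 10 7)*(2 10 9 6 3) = (0 11 7 4 10)(2 3)(6 9) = [11, 1, 3, 2, 10, 5, 9, 4, 8, 6, 0, 7]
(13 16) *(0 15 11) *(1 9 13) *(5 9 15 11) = (0 11)(1 15 5 9 13 16) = [11, 15, 2, 3, 4, 9, 6, 7, 8, 13, 10, 0, 12, 16, 14, 5, 1]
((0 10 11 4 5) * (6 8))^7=(0 11 5 10 4)(6 8)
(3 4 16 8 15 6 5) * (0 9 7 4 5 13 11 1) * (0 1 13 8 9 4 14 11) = (0 4 16 9 7 14 11 13)(3 5)(6 8 15) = [4, 1, 2, 5, 16, 3, 8, 14, 15, 7, 10, 13, 12, 0, 11, 6, 9]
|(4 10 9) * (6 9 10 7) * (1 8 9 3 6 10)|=|(1 8 9 4 7 10)(3 6)|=6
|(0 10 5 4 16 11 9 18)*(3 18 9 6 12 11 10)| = |(0 3 18)(4 16 10 5)(6 12 11)| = 12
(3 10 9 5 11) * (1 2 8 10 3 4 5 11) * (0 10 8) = [10, 2, 0, 3, 5, 1, 6, 7, 8, 11, 9, 4] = (0 10 9 11 4 5 1 2)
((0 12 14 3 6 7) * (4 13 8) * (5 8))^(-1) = ((0 12 14 3 6 7)(4 13 5 8))^(-1) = (0 7 6 3 14 12)(4 8 5 13)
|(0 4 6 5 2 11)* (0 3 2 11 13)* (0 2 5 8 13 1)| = 21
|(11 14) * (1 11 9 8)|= |(1 11 14 9 8)|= 5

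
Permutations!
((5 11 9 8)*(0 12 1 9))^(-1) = ((0 12 1 9 8 5 11))^(-1) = (0 11 5 8 9 1 12)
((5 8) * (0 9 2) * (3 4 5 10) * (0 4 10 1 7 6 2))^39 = (0 9)(1 4 7 5 6 8 2)(3 10)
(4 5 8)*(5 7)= (4 7 5 8)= [0, 1, 2, 3, 7, 8, 6, 5, 4]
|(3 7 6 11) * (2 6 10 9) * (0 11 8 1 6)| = 21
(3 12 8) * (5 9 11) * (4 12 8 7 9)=[0, 1, 2, 8, 12, 4, 6, 9, 3, 11, 10, 5, 7]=(3 8)(4 12 7 9 11 5)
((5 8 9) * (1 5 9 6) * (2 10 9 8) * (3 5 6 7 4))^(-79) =((1 6)(2 10 9 8 7 4 3 5))^(-79) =(1 6)(2 10 9 8 7 4 3 5)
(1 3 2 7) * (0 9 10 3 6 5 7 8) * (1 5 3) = (0 9 10 1 6 3 2 8)(5 7) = [9, 6, 8, 2, 4, 7, 3, 5, 0, 10, 1]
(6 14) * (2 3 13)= (2 3 13)(6 14)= [0, 1, 3, 13, 4, 5, 14, 7, 8, 9, 10, 11, 12, 2, 6]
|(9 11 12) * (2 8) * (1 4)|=6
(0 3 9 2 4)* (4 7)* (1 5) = (0 3 9 2 7 4)(1 5) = [3, 5, 7, 9, 0, 1, 6, 4, 8, 2]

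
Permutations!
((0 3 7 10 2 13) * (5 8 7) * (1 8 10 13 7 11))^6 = (0 13 7 2 10 5 3)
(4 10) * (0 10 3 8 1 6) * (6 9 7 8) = [10, 9, 2, 6, 3, 5, 0, 8, 1, 7, 4] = (0 10 4 3 6)(1 9 7 8)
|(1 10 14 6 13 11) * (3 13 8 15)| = 9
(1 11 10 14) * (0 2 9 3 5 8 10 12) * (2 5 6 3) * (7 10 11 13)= (0 5 8 11 12)(1 13 7 10 14)(2 9)(3 6)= [5, 13, 9, 6, 4, 8, 3, 10, 11, 2, 14, 12, 0, 7, 1]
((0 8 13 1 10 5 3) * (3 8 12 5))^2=((0 12 5 8 13 1 10 3))^2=(0 5 13 10)(1 3 12 8)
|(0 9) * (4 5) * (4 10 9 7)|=|(0 7 4 5 10 9)|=6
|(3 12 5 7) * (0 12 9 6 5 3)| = 7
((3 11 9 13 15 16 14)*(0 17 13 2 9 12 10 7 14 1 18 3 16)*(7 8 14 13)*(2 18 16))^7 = (0 7 15 17 13)(1 16)(2 8 12 3 9 14 10 11 18)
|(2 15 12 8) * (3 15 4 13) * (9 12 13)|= |(2 4 9 12 8)(3 15 13)|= 15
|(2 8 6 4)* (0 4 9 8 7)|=|(0 4 2 7)(6 9 8)|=12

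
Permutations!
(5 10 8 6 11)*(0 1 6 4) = (0 1 6 11 5 10 8 4) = [1, 6, 2, 3, 0, 10, 11, 7, 4, 9, 8, 5]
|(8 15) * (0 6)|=|(0 6)(8 15)|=2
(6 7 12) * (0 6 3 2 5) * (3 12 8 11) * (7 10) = (12)(0 6 10 7 8 11 3 2 5) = [6, 1, 5, 2, 4, 0, 10, 8, 11, 9, 7, 3, 12]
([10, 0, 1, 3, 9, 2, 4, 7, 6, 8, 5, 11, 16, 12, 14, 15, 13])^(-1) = (0 1 2 5 10)(4 6 8 9)(12 13 16)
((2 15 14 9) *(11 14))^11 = ((2 15 11 14 9))^11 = (2 15 11 14 9)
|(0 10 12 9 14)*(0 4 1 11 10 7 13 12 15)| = |(0 7 13 12 9 14 4 1 11 10 15)| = 11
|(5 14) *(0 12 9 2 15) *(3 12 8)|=14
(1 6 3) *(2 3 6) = [0, 2, 3, 1, 4, 5, 6] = (6)(1 2 3)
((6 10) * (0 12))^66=((0 12)(6 10))^66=(12)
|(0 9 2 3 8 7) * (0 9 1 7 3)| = 10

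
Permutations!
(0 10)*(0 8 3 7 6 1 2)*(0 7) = (0 10 8 3)(1 2 7 6) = [10, 2, 7, 0, 4, 5, 1, 6, 3, 9, 8]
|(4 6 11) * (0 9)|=6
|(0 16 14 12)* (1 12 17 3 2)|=8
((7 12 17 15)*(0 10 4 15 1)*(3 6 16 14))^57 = (0 10 4 15 7 12 17 1)(3 6 16 14)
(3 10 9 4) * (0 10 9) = (0 10)(3 9 4) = [10, 1, 2, 9, 3, 5, 6, 7, 8, 4, 0]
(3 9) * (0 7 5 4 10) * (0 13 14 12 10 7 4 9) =[4, 1, 2, 0, 7, 9, 6, 5, 8, 3, 13, 11, 10, 14, 12] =(0 4 7 5 9 3)(10 13 14 12)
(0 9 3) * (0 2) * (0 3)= (0 9)(2 3)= [9, 1, 3, 2, 4, 5, 6, 7, 8, 0]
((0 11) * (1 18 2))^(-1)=(0 11)(1 2 18)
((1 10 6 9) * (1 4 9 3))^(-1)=(1 3 6 10)(4 9)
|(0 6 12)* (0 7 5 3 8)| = 7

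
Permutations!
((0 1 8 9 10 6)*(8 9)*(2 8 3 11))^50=((0 1 9 10 6)(2 8 3 11))^50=(2 3)(8 11)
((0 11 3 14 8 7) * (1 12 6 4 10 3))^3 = (0 12 10 8 11 6 3 7 1 4 14)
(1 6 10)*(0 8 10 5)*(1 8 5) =[5, 6, 2, 3, 4, 0, 1, 7, 10, 9, 8] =(0 5)(1 6)(8 10)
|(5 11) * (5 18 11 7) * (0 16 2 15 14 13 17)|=|(0 16 2 15 14 13 17)(5 7)(11 18)|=14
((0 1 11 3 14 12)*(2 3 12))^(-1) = (0 12 11 1)(2 14 3)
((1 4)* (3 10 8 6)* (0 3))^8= ((0 3 10 8 6)(1 4))^8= (0 8 3 6 10)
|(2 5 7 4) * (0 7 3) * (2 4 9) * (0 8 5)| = 12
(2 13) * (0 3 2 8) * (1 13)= [3, 13, 1, 2, 4, 5, 6, 7, 0, 9, 10, 11, 12, 8]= (0 3 2 1 13 8)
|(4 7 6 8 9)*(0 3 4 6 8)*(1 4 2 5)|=10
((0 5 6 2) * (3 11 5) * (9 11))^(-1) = (0 2 6 5 11 9 3)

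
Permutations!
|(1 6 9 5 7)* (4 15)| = |(1 6 9 5 7)(4 15)| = 10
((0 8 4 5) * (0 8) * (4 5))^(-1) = ((5 8))^(-1) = (5 8)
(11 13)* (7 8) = [0, 1, 2, 3, 4, 5, 6, 8, 7, 9, 10, 13, 12, 11] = (7 8)(11 13)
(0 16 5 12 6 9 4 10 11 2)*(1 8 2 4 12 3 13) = (0 16 5 3 13 1 8 2)(4 10 11)(6 9 12) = [16, 8, 0, 13, 10, 3, 9, 7, 2, 12, 11, 4, 6, 1, 14, 15, 5]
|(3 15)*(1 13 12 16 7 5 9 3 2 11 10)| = 12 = |(1 13 12 16 7 5 9 3 15 2 11 10)|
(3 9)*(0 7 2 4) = (0 7 2 4)(3 9) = [7, 1, 4, 9, 0, 5, 6, 2, 8, 3]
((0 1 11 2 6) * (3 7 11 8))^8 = (11)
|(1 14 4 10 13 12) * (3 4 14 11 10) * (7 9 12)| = |(14)(1 11 10 13 7 9 12)(3 4)| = 14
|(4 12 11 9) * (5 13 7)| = 12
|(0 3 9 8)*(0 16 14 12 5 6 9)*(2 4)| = 14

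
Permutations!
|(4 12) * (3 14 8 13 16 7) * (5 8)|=|(3 14 5 8 13 16 7)(4 12)|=14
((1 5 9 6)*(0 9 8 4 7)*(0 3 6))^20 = (9)(1 6 3 7 4 8 5)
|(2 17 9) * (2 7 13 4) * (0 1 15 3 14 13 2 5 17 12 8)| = 14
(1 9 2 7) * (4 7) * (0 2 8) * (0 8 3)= [2, 9, 4, 0, 7, 5, 6, 1, 8, 3]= (0 2 4 7 1 9 3)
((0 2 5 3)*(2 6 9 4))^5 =(0 5 4 6 3 2 9)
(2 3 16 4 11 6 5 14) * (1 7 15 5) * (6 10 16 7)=[0, 6, 3, 7, 11, 14, 1, 15, 8, 9, 16, 10, 12, 13, 2, 5, 4]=(1 6)(2 3 7 15 5 14)(4 11 10 16)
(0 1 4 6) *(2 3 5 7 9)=(0 1 4 6)(2 3 5 7 9)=[1, 4, 3, 5, 6, 7, 0, 9, 8, 2]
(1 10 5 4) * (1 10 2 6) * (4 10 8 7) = (1 2 6)(4 8 7)(5 10) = [0, 2, 6, 3, 8, 10, 1, 4, 7, 9, 5]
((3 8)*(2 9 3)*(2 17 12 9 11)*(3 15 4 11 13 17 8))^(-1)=(2 11 4 15 9 12 17 13)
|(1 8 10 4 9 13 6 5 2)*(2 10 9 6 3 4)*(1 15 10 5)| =21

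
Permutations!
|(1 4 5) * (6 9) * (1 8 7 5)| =6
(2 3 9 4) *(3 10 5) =(2 10 5 3 9 4) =[0, 1, 10, 9, 2, 3, 6, 7, 8, 4, 5]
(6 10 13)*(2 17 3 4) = (2 17 3 4)(6 10 13) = [0, 1, 17, 4, 2, 5, 10, 7, 8, 9, 13, 11, 12, 6, 14, 15, 16, 3]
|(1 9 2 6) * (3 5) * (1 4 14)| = |(1 9 2 6 4 14)(3 5)| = 6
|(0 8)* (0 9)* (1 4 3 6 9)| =|(0 8 1 4 3 6 9)| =7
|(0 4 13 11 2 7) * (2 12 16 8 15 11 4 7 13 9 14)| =10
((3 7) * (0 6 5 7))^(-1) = (0 3 7 5 6)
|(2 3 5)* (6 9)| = |(2 3 5)(6 9)| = 6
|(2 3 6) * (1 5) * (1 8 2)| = 6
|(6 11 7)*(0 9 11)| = 5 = |(0 9 11 7 6)|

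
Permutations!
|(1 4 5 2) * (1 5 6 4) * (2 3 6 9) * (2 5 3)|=|(2 3 6 4 9 5)|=6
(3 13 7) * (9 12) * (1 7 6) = (1 7 3 13 6)(9 12) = [0, 7, 2, 13, 4, 5, 1, 3, 8, 12, 10, 11, 9, 6]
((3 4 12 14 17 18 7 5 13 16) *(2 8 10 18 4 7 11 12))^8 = ((2 8 10 18 11 12 14 17 4)(3 7 5 13 16))^8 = (2 4 17 14 12 11 18 10 8)(3 13 7 16 5)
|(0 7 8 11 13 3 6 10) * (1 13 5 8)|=21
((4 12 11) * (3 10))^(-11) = (3 10)(4 12 11)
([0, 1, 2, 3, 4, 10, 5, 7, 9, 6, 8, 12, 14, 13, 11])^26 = [0, 1, 2, 3, 4, 10, 5, 7, 9, 6, 8, 14, 11, 13, 12]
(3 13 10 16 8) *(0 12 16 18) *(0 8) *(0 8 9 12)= (3 13 10 18 9 12 16 8)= [0, 1, 2, 13, 4, 5, 6, 7, 3, 12, 18, 11, 16, 10, 14, 15, 8, 17, 9]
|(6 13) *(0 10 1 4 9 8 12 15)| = 8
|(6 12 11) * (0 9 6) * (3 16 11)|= 7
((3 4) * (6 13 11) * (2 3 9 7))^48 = ((2 3 4 9 7)(6 13 11))^48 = (13)(2 9 3 7 4)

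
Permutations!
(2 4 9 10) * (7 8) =(2 4 9 10)(7 8) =[0, 1, 4, 3, 9, 5, 6, 8, 7, 10, 2]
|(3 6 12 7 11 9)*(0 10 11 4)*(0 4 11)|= 6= |(0 10)(3 6 12 7 11 9)|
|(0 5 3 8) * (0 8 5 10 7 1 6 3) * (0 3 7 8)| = 6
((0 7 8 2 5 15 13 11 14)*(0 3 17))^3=(0 2 13 3 7 5 11 17 8 15 14)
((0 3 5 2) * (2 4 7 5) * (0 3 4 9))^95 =(9)(2 3)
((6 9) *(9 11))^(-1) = (6 9 11)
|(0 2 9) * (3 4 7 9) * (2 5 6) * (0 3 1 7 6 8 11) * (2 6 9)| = 12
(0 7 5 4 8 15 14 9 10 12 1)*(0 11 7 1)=(0 1 11 7 5 4 8 15 14 9 10 12)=[1, 11, 2, 3, 8, 4, 6, 5, 15, 10, 12, 7, 0, 13, 9, 14]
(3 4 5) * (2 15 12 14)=(2 15 12 14)(3 4 5)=[0, 1, 15, 4, 5, 3, 6, 7, 8, 9, 10, 11, 14, 13, 2, 12]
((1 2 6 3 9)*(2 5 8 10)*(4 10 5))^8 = ((1 4 10 2 6 3 9)(5 8))^8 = (1 4 10 2 6 3 9)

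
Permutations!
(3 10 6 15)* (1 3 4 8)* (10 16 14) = [0, 3, 2, 16, 8, 5, 15, 7, 1, 9, 6, 11, 12, 13, 10, 4, 14] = (1 3 16 14 10 6 15 4 8)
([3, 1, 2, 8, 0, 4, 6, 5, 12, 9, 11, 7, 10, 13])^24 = [7, 1, 2, 5, 11, 10, 6, 12, 4, 9, 3, 8, 0, 13]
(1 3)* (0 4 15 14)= [4, 3, 2, 1, 15, 5, 6, 7, 8, 9, 10, 11, 12, 13, 0, 14]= (0 4 15 14)(1 3)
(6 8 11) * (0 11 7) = (0 11 6 8 7) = [11, 1, 2, 3, 4, 5, 8, 0, 7, 9, 10, 6]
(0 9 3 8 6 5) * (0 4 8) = [9, 1, 2, 0, 8, 4, 5, 7, 6, 3] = (0 9 3)(4 8 6 5)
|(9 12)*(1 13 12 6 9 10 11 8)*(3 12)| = 14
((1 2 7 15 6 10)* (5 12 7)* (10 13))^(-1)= (1 10 13 6 15 7 12 5 2)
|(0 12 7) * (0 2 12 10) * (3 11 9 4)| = 12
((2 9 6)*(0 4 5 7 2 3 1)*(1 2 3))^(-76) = ((0 4 5 7 3 2 9 6 1))^(-76) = (0 2 4 9 5 6 7 1 3)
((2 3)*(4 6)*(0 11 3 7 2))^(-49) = ((0 11 3)(2 7)(4 6))^(-49) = (0 3 11)(2 7)(4 6)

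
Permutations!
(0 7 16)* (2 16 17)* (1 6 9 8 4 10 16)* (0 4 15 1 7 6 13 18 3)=(0 6 9 8 15 1 13 18 3)(2 7 17)(4 10 16)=[6, 13, 7, 0, 10, 5, 9, 17, 15, 8, 16, 11, 12, 18, 14, 1, 4, 2, 3]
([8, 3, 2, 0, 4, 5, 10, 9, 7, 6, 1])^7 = [3, 10, 2, 1, 4, 5, 9, 8, 0, 7, 6]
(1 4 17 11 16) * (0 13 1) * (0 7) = (0 13 1 4 17 11 16 7) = [13, 4, 2, 3, 17, 5, 6, 0, 8, 9, 10, 16, 12, 1, 14, 15, 7, 11]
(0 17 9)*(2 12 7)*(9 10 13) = (0 17 10 13 9)(2 12 7) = [17, 1, 12, 3, 4, 5, 6, 2, 8, 0, 13, 11, 7, 9, 14, 15, 16, 10]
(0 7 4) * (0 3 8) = (0 7 4 3 8) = [7, 1, 2, 8, 3, 5, 6, 4, 0]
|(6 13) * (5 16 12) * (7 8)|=|(5 16 12)(6 13)(7 8)|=6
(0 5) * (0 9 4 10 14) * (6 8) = (0 5 9 4 10 14)(6 8) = [5, 1, 2, 3, 10, 9, 8, 7, 6, 4, 14, 11, 12, 13, 0]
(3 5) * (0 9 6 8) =(0 9 6 8)(3 5) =[9, 1, 2, 5, 4, 3, 8, 7, 0, 6]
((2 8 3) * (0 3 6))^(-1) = (0 6 8 2 3)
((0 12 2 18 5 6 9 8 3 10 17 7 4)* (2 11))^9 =((0 12 11 2 18 5 6 9 8 3 10 17 7 4))^9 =(0 3 18 4 8 2 7 9 11 17 6 12 10 5)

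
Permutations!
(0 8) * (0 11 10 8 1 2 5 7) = (0 1 2 5 7)(8 11 10) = [1, 2, 5, 3, 4, 7, 6, 0, 11, 9, 8, 10]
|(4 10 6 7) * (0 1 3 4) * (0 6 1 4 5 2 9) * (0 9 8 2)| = |(0 4 10 1 3 5)(2 8)(6 7)| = 6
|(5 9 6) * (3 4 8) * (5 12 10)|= |(3 4 8)(5 9 6 12 10)|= 15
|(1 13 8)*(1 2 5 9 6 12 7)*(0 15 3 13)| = |(0 15 3 13 8 2 5 9 6 12 7 1)| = 12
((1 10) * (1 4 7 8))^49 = ((1 10 4 7 8))^49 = (1 8 7 4 10)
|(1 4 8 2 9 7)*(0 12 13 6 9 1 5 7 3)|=12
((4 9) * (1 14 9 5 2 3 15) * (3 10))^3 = (1 4 10)(2 15 9)(3 14 5)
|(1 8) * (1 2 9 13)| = 5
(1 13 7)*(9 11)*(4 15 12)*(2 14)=(1 13 7)(2 14)(4 15 12)(9 11)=[0, 13, 14, 3, 15, 5, 6, 1, 8, 11, 10, 9, 4, 7, 2, 12]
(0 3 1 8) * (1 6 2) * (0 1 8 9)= [3, 9, 8, 6, 4, 5, 2, 7, 1, 0]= (0 3 6 2 8 1 9)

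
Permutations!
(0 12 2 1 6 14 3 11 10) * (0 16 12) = (1 6 14 3 11 10 16 12 2) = [0, 6, 1, 11, 4, 5, 14, 7, 8, 9, 16, 10, 2, 13, 3, 15, 12]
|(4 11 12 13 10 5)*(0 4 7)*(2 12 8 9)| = |(0 4 11 8 9 2 12 13 10 5 7)| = 11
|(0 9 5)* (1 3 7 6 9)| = |(0 1 3 7 6 9 5)| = 7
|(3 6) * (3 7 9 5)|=|(3 6 7 9 5)|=5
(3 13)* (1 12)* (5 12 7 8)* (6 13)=(1 7 8 5 12)(3 6 13)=[0, 7, 2, 6, 4, 12, 13, 8, 5, 9, 10, 11, 1, 3]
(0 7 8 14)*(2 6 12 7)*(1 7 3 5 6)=(0 2 1 7 8 14)(3 5 6 12)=[2, 7, 1, 5, 4, 6, 12, 8, 14, 9, 10, 11, 3, 13, 0]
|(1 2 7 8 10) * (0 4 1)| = |(0 4 1 2 7 8 10)| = 7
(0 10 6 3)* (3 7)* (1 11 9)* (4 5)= (0 10 6 7 3)(1 11 9)(4 5)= [10, 11, 2, 0, 5, 4, 7, 3, 8, 1, 6, 9]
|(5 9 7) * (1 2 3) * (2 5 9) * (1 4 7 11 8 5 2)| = |(1 2 3 4 7 9 11 8 5)| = 9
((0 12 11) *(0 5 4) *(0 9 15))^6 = (0 15 9 4 5 11 12)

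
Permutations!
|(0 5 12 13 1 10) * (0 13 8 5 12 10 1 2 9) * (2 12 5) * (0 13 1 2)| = |(0 5 10 1 2 9 13 12 8)| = 9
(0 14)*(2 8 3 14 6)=(0 6 2 8 3 14)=[6, 1, 8, 14, 4, 5, 2, 7, 3, 9, 10, 11, 12, 13, 0]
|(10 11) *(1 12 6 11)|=|(1 12 6 11 10)|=5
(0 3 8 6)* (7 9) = (0 3 8 6)(7 9) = [3, 1, 2, 8, 4, 5, 0, 9, 6, 7]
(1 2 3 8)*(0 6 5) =(0 6 5)(1 2 3 8) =[6, 2, 3, 8, 4, 0, 5, 7, 1]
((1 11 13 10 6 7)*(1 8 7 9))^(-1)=(1 9 6 10 13 11)(7 8)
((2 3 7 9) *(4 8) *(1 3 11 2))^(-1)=(1 9 7 3)(2 11)(4 8)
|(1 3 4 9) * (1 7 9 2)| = 4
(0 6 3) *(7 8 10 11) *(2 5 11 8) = (0 6 3)(2 5 11 7)(8 10) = [6, 1, 5, 0, 4, 11, 3, 2, 10, 9, 8, 7]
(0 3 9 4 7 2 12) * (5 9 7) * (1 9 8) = [3, 9, 12, 7, 5, 8, 6, 2, 1, 4, 10, 11, 0] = (0 3 7 2 12)(1 9 4 5 8)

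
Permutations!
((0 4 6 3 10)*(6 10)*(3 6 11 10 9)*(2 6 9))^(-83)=((0 4 2 6 9 3 11 10))^(-83)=(0 3 2 10 9 4 11 6)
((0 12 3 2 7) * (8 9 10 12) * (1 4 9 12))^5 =(0 7 2 3 12 8)(1 4 9 10)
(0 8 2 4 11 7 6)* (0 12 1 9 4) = (0 8 2)(1 9 4 11 7 6 12) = [8, 9, 0, 3, 11, 5, 12, 6, 2, 4, 10, 7, 1]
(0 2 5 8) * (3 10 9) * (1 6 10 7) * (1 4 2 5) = (0 5 8)(1 6 10 9 3 7 4 2) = [5, 6, 1, 7, 2, 8, 10, 4, 0, 3, 9]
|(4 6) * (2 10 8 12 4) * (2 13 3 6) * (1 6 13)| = 10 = |(1 6)(2 10 8 12 4)(3 13)|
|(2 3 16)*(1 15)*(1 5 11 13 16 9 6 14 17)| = 12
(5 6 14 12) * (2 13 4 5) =(2 13 4 5 6 14 12) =[0, 1, 13, 3, 5, 6, 14, 7, 8, 9, 10, 11, 2, 4, 12]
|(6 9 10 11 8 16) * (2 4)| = 6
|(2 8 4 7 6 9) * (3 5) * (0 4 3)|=9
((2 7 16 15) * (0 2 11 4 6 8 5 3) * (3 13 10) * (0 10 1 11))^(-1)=(0 15 16 7 2)(1 13 5 8 6 4 11)(3 10)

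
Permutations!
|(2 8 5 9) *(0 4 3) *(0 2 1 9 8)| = 4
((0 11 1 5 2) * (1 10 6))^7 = (11)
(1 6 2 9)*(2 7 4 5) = (1 6 7 4 5 2 9) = [0, 6, 9, 3, 5, 2, 7, 4, 8, 1]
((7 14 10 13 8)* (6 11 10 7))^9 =((6 11 10 13 8)(7 14))^9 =(6 8 13 10 11)(7 14)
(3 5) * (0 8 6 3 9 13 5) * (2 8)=(0 2 8 6 3)(5 9 13)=[2, 1, 8, 0, 4, 9, 3, 7, 6, 13, 10, 11, 12, 5]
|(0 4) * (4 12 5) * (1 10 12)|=|(0 1 10 12 5 4)|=6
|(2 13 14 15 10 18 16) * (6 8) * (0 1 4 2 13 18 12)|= 22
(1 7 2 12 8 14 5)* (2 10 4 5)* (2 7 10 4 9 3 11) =(1 10 9 3 11 2 12 8 14 7 4 5) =[0, 10, 12, 11, 5, 1, 6, 4, 14, 3, 9, 2, 8, 13, 7]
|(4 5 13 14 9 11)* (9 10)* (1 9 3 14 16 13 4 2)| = 12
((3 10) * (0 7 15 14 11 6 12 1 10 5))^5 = (0 6 5 11 3 14 10 15 1 7 12)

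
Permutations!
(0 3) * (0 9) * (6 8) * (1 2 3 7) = (0 7 1 2 3 9)(6 8) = [7, 2, 3, 9, 4, 5, 8, 1, 6, 0]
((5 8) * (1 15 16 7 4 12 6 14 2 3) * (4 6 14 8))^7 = ((1 15 16 7 6 8 5 4 12 14 2 3))^7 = (1 4 16 14 6 3 5 15 12 7 2 8)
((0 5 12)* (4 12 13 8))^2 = ((0 5 13 8 4 12))^2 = (0 13 4)(5 8 12)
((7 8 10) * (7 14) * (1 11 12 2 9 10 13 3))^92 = (1 9 8 11 10 13 12 14 3 2 7)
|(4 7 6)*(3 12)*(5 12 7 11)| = 7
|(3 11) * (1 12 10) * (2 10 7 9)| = |(1 12 7 9 2 10)(3 11)| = 6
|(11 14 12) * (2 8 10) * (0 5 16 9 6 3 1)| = 21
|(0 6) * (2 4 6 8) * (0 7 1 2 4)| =|(0 8 4 6 7 1 2)| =7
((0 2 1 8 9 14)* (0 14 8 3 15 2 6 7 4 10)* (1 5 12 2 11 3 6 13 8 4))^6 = (15)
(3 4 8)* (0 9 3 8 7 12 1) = (0 9 3 4 7 12 1) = [9, 0, 2, 4, 7, 5, 6, 12, 8, 3, 10, 11, 1]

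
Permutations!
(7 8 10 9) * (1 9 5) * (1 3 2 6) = (1 9 7 8 10 5 3 2 6) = [0, 9, 6, 2, 4, 3, 1, 8, 10, 7, 5]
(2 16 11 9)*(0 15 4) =(0 15 4)(2 16 11 9) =[15, 1, 16, 3, 0, 5, 6, 7, 8, 2, 10, 9, 12, 13, 14, 4, 11]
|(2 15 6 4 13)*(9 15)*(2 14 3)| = |(2 9 15 6 4 13 14 3)| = 8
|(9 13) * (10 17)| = |(9 13)(10 17)| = 2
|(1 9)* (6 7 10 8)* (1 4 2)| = 4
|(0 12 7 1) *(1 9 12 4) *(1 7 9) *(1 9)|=|(0 4 7 9 12 1)|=6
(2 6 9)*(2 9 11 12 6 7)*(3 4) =(2 7)(3 4)(6 11 12) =[0, 1, 7, 4, 3, 5, 11, 2, 8, 9, 10, 12, 6]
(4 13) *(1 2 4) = [0, 2, 4, 3, 13, 5, 6, 7, 8, 9, 10, 11, 12, 1] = (1 2 4 13)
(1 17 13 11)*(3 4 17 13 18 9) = (1 13 11)(3 4 17 18 9) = [0, 13, 2, 4, 17, 5, 6, 7, 8, 3, 10, 1, 12, 11, 14, 15, 16, 18, 9]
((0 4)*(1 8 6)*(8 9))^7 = (0 4)(1 6 8 9)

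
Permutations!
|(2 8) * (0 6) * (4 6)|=|(0 4 6)(2 8)|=6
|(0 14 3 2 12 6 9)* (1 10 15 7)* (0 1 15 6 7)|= |(0 14 3 2 12 7 15)(1 10 6 9)|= 28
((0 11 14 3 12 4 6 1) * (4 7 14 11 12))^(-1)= (0 1 6 4 3 14 7 12)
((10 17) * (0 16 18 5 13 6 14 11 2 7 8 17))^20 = ((0 16 18 5 13 6 14 11 2 7 8 17 10))^20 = (0 11 16 2 18 7 5 8 13 17 6 10 14)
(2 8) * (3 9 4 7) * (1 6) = [0, 6, 8, 9, 7, 5, 1, 3, 2, 4] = (1 6)(2 8)(3 9 4 7)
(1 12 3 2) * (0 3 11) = (0 3 2 1 12 11) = [3, 12, 1, 2, 4, 5, 6, 7, 8, 9, 10, 0, 11]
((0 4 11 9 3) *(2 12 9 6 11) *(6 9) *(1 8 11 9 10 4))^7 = (0 12 11 3 2 8 9 4 1 6 10)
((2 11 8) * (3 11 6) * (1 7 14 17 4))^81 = (1 7 14 17 4)(2 6 3 11 8)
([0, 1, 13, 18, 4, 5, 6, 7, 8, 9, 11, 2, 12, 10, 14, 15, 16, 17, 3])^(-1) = [0, 1, 11, 18, 4, 5, 6, 7, 8, 9, 13, 10, 12, 2, 14, 15, 16, 17, 3]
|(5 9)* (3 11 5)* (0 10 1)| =|(0 10 1)(3 11 5 9)| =12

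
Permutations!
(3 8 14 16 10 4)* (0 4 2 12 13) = (0 4 3 8 14 16 10 2 12 13) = [4, 1, 12, 8, 3, 5, 6, 7, 14, 9, 2, 11, 13, 0, 16, 15, 10]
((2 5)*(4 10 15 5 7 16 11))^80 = ((2 7 16 11 4 10 15 5))^80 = (16)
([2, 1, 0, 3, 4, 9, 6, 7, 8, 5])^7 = (0 2)(5 9)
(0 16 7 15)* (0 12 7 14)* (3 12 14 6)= (0 16 6 3 12 7 15 14)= [16, 1, 2, 12, 4, 5, 3, 15, 8, 9, 10, 11, 7, 13, 0, 14, 6]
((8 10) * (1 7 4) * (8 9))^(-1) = (1 4 7)(8 9 10)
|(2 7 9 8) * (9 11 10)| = 6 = |(2 7 11 10 9 8)|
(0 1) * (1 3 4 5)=[3, 0, 2, 4, 5, 1]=(0 3 4 5 1)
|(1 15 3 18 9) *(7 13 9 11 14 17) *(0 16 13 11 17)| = 12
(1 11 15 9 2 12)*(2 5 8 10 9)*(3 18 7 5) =(1 11 15 2 12)(3 18 7 5 8 10 9) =[0, 11, 12, 18, 4, 8, 6, 5, 10, 3, 9, 15, 1, 13, 14, 2, 16, 17, 7]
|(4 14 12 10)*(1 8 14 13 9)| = |(1 8 14 12 10 4 13 9)| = 8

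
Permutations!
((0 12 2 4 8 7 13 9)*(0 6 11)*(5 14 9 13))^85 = ((0 12 2 4 8 7 5 14 9 6 11))^85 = (0 9 7 2 11 14 8 12 6 5 4)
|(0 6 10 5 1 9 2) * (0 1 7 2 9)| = |(0 6 10 5 7 2 1)| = 7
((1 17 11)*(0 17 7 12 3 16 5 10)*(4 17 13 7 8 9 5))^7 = ((0 13 7 12 3 16 4 17 11 1 8 9 5 10))^7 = (0 17)(1 7)(3 9)(4 10)(5 16)(8 12)(11 13)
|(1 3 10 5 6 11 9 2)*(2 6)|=15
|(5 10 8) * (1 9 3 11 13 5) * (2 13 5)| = 14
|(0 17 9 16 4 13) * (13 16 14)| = 10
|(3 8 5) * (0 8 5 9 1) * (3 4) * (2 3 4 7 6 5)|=12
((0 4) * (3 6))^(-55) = ((0 4)(3 6))^(-55) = (0 4)(3 6)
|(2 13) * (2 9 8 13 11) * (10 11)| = 3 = |(2 10 11)(8 13 9)|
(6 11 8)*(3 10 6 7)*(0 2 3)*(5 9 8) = [2, 1, 3, 10, 4, 9, 11, 0, 7, 8, 6, 5] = (0 2 3 10 6 11 5 9 8 7)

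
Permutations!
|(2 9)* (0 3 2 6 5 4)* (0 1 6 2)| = 4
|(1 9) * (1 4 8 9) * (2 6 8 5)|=|(2 6 8 9 4 5)|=6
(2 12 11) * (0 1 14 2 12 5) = (0 1 14 2 5)(11 12) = [1, 14, 5, 3, 4, 0, 6, 7, 8, 9, 10, 12, 11, 13, 2]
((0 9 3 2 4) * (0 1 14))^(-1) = (0 14 1 4 2 3 9) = ((0 9 3 2 4 1 14))^(-1)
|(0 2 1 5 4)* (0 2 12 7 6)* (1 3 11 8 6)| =11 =|(0 12 7 1 5 4 2 3 11 8 6)|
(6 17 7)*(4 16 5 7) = [0, 1, 2, 3, 16, 7, 17, 6, 8, 9, 10, 11, 12, 13, 14, 15, 5, 4] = (4 16 5 7 6 17)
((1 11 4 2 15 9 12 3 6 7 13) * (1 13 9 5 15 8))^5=(5 15)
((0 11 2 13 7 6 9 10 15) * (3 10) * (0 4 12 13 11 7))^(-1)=((0 7 6 9 3 10 15 4 12 13)(2 11))^(-1)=(0 13 12 4 15 10 3 9 6 7)(2 11)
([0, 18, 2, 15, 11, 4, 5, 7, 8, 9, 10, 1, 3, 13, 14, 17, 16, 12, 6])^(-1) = [0, 11, 2, 12, 5, 6, 18, 7, 8, 9, 10, 4, 17, 13, 14, 3, 16, 15, 1]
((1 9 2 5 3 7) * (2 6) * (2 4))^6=(1 3 2 6)(4 9 7 5)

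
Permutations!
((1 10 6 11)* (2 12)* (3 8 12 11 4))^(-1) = (1 11 2 12 8 3 4 6 10)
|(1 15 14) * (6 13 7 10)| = |(1 15 14)(6 13 7 10)| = 12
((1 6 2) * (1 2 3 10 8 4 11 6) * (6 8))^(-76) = ((3 10 6)(4 11 8))^(-76) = (3 6 10)(4 8 11)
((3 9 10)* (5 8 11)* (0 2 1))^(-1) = ((0 2 1)(3 9 10)(5 8 11))^(-1) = (0 1 2)(3 10 9)(5 11 8)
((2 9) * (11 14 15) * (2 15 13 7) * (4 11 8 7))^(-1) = ((2 9 15 8 7)(4 11 14 13))^(-1) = (2 7 8 15 9)(4 13 14 11)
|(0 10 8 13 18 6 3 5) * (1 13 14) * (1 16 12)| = 12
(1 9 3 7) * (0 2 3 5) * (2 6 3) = (0 6 3 7 1 9 5) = [6, 9, 2, 7, 4, 0, 3, 1, 8, 5]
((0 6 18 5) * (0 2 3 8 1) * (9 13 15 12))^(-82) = ((0 6 18 5 2 3 8 1)(9 13 15 12))^(-82) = (0 8 2 18)(1 3 5 6)(9 15)(12 13)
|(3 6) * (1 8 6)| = |(1 8 6 3)| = 4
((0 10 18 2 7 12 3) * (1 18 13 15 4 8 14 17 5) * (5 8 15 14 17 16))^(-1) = (0 3 12 7 2 18 1 5 16 14 13 10)(4 15)(8 17)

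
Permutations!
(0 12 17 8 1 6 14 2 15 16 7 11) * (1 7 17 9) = (0 12 9 1 6 14 2 15 16 17 8 7 11) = [12, 6, 15, 3, 4, 5, 14, 11, 7, 1, 10, 0, 9, 13, 2, 16, 17, 8]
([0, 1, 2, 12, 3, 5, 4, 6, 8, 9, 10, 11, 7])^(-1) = [0, 1, 2, 4, 6, 5, 7, 12, 8, 9, 10, 11, 3]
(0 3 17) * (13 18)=(0 3 17)(13 18)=[3, 1, 2, 17, 4, 5, 6, 7, 8, 9, 10, 11, 12, 18, 14, 15, 16, 0, 13]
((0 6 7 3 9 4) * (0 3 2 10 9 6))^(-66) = ((2 10 9 4 3 6 7))^(-66) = (2 3 10 6 9 7 4)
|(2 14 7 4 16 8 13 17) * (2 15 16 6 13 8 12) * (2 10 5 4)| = 9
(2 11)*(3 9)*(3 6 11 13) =(2 13 3 9 6 11) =[0, 1, 13, 9, 4, 5, 11, 7, 8, 6, 10, 2, 12, 3]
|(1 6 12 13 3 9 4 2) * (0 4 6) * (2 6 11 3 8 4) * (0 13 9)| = |(0 2 1 13 8 4 6 12 9 11 3)| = 11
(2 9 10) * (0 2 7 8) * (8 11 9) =(0 2 8)(7 11 9 10) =[2, 1, 8, 3, 4, 5, 6, 11, 0, 10, 7, 9]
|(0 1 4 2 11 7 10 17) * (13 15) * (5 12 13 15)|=24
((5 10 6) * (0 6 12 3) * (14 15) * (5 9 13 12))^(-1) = (0 3 12 13 9 6)(5 10)(14 15)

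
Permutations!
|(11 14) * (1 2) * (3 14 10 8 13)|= 6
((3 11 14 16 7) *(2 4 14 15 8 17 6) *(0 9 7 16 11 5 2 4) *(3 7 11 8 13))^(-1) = (0 2 5 3 13 15 11 9)(4 6 17 8 14)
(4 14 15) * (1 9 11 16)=[0, 9, 2, 3, 14, 5, 6, 7, 8, 11, 10, 16, 12, 13, 15, 4, 1]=(1 9 11 16)(4 14 15)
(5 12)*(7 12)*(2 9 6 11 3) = [0, 1, 9, 2, 4, 7, 11, 12, 8, 6, 10, 3, 5] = (2 9 6 11 3)(5 7 12)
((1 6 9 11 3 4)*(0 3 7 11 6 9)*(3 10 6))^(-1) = ((0 10 6)(1 9 3 4)(7 11))^(-1) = (0 6 10)(1 4 3 9)(7 11)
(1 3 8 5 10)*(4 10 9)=(1 3 8 5 9 4 10)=[0, 3, 2, 8, 10, 9, 6, 7, 5, 4, 1]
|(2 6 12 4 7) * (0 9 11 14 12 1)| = |(0 9 11 14 12 4 7 2 6 1)| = 10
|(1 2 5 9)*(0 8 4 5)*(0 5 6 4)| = |(0 8)(1 2 5 9)(4 6)| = 4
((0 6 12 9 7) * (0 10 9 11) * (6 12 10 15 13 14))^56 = (15)(0 11 12) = ((0 12 11)(6 10 9 7 15 13 14))^56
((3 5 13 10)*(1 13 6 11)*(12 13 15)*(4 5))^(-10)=(15)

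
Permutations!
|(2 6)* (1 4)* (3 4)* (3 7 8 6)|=7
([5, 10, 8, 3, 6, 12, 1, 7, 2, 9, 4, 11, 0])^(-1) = (0 12 5)(1 6 4 10)(2 8)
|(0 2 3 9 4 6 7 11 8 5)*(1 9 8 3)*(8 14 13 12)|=14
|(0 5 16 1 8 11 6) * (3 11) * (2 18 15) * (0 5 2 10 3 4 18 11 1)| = 42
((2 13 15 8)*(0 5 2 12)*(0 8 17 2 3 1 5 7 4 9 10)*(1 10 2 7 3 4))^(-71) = ((0 3 10)(1 5 4 9 2 13 15 17 7)(8 12))^(-71) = (0 3 10)(1 5 4 9 2 13 15 17 7)(8 12)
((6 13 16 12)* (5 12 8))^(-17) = ((5 12 6 13 16 8))^(-17) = (5 12 6 13 16 8)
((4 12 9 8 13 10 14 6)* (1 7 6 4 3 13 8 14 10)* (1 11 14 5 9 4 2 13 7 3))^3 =((1 3 7 6)(2 13 11 14)(4 12)(5 9))^3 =(1 6 7 3)(2 14 11 13)(4 12)(5 9)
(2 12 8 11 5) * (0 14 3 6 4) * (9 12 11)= (0 14 3 6 4)(2 11 5)(8 9 12)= [14, 1, 11, 6, 0, 2, 4, 7, 9, 12, 10, 5, 8, 13, 3]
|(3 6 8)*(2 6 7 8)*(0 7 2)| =|(0 7 8 3 2 6)| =6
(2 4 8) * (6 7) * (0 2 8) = (8)(0 2 4)(6 7) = [2, 1, 4, 3, 0, 5, 7, 6, 8]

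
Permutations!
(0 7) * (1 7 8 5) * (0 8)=(1 7 8 5)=[0, 7, 2, 3, 4, 1, 6, 8, 5]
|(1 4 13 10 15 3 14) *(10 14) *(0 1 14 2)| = |(0 1 4 13 2)(3 10 15)| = 15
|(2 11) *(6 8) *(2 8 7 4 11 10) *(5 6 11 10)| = 6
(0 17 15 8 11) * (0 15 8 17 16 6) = (0 16 6)(8 11 15 17) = [16, 1, 2, 3, 4, 5, 0, 7, 11, 9, 10, 15, 12, 13, 14, 17, 6, 8]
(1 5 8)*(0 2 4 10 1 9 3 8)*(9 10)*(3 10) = (0 2 4 9 10 1 5)(3 8) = [2, 5, 4, 8, 9, 0, 6, 7, 3, 10, 1]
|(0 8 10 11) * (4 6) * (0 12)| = 10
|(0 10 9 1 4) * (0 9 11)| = 3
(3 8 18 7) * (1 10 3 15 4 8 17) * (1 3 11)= [0, 10, 2, 17, 8, 5, 6, 15, 18, 9, 11, 1, 12, 13, 14, 4, 16, 3, 7]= (1 10 11)(3 17)(4 8 18 7 15)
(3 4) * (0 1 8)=[1, 8, 2, 4, 3, 5, 6, 7, 0]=(0 1 8)(3 4)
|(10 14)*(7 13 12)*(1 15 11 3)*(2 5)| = 12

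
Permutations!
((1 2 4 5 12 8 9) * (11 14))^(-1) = ((1 2 4 5 12 8 9)(11 14))^(-1) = (1 9 8 12 5 4 2)(11 14)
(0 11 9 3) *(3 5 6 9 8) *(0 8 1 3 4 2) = (0 11 1 3 8 4 2)(5 6 9) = [11, 3, 0, 8, 2, 6, 9, 7, 4, 5, 10, 1]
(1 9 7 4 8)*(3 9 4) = (1 4 8)(3 9 7) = [0, 4, 2, 9, 8, 5, 6, 3, 1, 7]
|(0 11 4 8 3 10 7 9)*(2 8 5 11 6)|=|(0 6 2 8 3 10 7 9)(4 5 11)|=24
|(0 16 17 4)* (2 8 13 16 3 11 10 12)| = |(0 3 11 10 12 2 8 13 16 17 4)| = 11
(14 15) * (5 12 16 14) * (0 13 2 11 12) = (0 13 2 11 12 16 14 15 5) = [13, 1, 11, 3, 4, 0, 6, 7, 8, 9, 10, 12, 16, 2, 15, 5, 14]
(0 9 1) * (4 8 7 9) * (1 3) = (0 4 8 7 9 3 1) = [4, 0, 2, 1, 8, 5, 6, 9, 7, 3]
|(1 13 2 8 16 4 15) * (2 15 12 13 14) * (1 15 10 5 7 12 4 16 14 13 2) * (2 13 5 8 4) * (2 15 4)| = 8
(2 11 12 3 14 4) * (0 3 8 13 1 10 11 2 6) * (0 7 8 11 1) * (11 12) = (0 3 14 4 6 7 8 13)(1 10) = [3, 10, 2, 14, 6, 5, 7, 8, 13, 9, 1, 11, 12, 0, 4]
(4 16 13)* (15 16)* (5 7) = [0, 1, 2, 3, 15, 7, 6, 5, 8, 9, 10, 11, 12, 4, 14, 16, 13] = (4 15 16 13)(5 7)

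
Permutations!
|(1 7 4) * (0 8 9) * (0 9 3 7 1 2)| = |(9)(0 8 3 7 4 2)| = 6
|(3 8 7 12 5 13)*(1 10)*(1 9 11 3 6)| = 11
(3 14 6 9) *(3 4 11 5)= (3 14 6 9 4 11 5)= [0, 1, 2, 14, 11, 3, 9, 7, 8, 4, 10, 5, 12, 13, 6]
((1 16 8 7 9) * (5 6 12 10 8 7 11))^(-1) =((1 16 7 9)(5 6 12 10 8 11))^(-1) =(1 9 7 16)(5 11 8 10 12 6)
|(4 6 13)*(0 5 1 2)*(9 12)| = |(0 5 1 2)(4 6 13)(9 12)| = 12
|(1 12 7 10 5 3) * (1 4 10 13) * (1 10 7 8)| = |(1 12 8)(3 4 7 13 10 5)| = 6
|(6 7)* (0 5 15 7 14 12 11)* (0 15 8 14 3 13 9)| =12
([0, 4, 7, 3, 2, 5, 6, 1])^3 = (1 7 2 4)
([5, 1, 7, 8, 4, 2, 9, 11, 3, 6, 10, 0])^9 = [11, 1, 5, 8, 4, 0, 9, 2, 3, 6, 10, 7]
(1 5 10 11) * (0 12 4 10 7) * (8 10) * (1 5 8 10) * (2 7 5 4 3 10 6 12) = [2, 8, 7, 10, 6, 5, 12, 0, 1, 9, 11, 4, 3] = (0 2 7)(1 8)(3 10 11 4 6 12)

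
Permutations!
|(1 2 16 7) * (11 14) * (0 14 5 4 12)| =12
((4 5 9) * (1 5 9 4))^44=((1 5 4 9))^44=(9)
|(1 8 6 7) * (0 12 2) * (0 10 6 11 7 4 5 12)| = 12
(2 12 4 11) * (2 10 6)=[0, 1, 12, 3, 11, 5, 2, 7, 8, 9, 6, 10, 4]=(2 12 4 11 10 6)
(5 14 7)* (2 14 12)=[0, 1, 14, 3, 4, 12, 6, 5, 8, 9, 10, 11, 2, 13, 7]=(2 14 7 5 12)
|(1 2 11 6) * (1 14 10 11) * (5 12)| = 4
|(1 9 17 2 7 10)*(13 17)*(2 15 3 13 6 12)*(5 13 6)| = |(1 9 5 13 17 15 3 6 12 2 7 10)| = 12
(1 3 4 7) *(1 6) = (1 3 4 7 6) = [0, 3, 2, 4, 7, 5, 1, 6]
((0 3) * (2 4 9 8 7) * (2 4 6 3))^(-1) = ((0 2 6 3)(4 9 8 7))^(-1) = (0 3 6 2)(4 7 8 9)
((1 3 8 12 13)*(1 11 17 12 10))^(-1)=(1 10 8 3)(11 13 12 17)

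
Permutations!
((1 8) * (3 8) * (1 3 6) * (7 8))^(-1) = (1 6)(3 8 7)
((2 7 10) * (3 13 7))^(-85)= ((2 3 13 7 10))^(-85)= (13)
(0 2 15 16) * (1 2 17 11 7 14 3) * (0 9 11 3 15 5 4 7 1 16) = (0 17 3 16 9 11 1 2 5 4 7 14 15) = [17, 2, 5, 16, 7, 4, 6, 14, 8, 11, 10, 1, 12, 13, 15, 0, 9, 3]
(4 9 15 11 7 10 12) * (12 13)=(4 9 15 11 7 10 13 12)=[0, 1, 2, 3, 9, 5, 6, 10, 8, 15, 13, 7, 4, 12, 14, 11]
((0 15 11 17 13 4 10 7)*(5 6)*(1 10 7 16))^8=((0 15 11 17 13 4 7)(1 10 16)(5 6))^8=(0 15 11 17 13 4 7)(1 16 10)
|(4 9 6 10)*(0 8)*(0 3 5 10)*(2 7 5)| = |(0 8 3 2 7 5 10 4 9 6)| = 10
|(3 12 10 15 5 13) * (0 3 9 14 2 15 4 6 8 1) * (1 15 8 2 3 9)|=|(0 9 14 3 12 10 4 6 2 8 15 5 13 1)|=14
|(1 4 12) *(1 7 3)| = 5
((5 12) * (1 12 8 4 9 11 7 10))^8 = (1 10 7 11 9 4 8 5 12) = ((1 12 5 8 4 9 11 7 10))^8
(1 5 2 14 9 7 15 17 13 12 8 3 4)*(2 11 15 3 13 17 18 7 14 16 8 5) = (1 2 16 8 13 12 5 11 15 18 7 3 4)(9 14) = [0, 2, 16, 4, 1, 11, 6, 3, 13, 14, 10, 15, 5, 12, 9, 18, 8, 17, 7]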